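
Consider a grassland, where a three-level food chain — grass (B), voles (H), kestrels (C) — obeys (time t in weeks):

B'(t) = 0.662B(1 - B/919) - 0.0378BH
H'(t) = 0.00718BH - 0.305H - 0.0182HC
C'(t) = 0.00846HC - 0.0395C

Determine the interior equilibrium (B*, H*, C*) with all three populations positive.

B* ≈ 674, H* ≈ 4.67, C* ≈ 249

From dC/dt = 0: 0.00846H* = 0.0395, so H* = 4.67.
From dB/dt = 0: 0.662(1 - B*/919) = 0.0378·4.67, giving B* = 919·(1 - 0.267) = 674.
From dH/dt = 0: 0.00718·674 - 0.305 = 0.0182C*, so C* = 4.53/0.0182 = 249.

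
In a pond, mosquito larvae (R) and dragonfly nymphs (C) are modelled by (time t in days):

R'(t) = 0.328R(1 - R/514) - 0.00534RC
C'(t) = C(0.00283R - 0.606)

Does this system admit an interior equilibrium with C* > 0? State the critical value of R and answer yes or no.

The predator equation gives dC/dt > 0 only when R > 0.606/0.00283 = 214.
Without the predator, R → K = 514. Since 514 > 214, the predator can invade and persist.

Threshold R = 214; K > 214, so yes, the predator persists.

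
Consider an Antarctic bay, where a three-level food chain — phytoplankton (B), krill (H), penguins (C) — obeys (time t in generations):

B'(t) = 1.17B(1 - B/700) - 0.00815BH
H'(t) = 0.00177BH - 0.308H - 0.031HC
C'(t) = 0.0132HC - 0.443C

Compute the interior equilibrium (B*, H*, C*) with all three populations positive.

B* ≈ 536, H* ≈ 33.6, C* ≈ 20.7

From dC/dt = 0: 0.0132H* = 0.443, so H* = 33.6.
From dB/dt = 0: 1.17(1 - B*/700) = 0.00815·33.6, giving B* = 700·(1 - 0.234) = 536.
From dH/dt = 0: 0.00177·536 - 0.308 = 0.031C*, so C* = 0.641/0.031 = 20.7.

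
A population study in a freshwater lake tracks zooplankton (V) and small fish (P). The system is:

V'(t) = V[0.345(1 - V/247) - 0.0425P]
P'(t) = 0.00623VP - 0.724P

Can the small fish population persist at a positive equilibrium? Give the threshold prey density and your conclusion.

The predator equation gives dP/dt > 0 only when V > 0.724/0.00623 = 116.
Without the predator, V → K = 247. Since 247 > 116, the predator can invade and persist.

Threshold V = 116; K > 116, so yes, the predator persists.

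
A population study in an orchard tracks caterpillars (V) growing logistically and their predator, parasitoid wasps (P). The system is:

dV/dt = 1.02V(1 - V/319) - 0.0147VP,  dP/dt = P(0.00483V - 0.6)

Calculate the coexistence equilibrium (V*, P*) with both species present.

V* ≈ 124, P* ≈ 42.4

From dP/dt = 0 with P > 0: 0.00483V* = 0.6, so V* = 124.
Substitute into dV/dt = 0: 1.02(1 - 124/319) = 0.0147P*.
The bracket is 0.611, giving P* = 0.623/0.0147 = 42.4.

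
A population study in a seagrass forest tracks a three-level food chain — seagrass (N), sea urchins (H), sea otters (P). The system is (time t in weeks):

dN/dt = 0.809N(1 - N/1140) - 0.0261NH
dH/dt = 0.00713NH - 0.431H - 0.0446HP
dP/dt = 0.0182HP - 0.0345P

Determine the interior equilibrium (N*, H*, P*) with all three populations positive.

From dP/dt = 0: 0.0182H* = 0.0345, so H* = 1.9.
From dN/dt = 0: 0.809(1 - N*/1140) = 0.0261·1.9, giving N* = 1140·(1 - 0.0612) = 1070.
From dH/dt = 0: 0.00713·1070 - 0.431 = 0.0446P*, so P* = 7.2/0.0446 = 161.

N* ≈ 1070, H* ≈ 1.9, P* ≈ 161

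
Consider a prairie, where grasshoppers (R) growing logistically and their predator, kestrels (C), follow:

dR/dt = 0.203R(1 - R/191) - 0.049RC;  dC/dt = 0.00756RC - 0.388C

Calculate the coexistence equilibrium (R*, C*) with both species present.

R* ≈ 51.3, C* ≈ 3.03

From dC/dt = 0 with C > 0: 0.00756R* = 0.388, so R* = 51.3.
Substitute into dR/dt = 0: 0.203(1 - 51.3/191) = 0.049C*.
The bracket is 0.731, giving C* = 0.148/0.049 = 3.03.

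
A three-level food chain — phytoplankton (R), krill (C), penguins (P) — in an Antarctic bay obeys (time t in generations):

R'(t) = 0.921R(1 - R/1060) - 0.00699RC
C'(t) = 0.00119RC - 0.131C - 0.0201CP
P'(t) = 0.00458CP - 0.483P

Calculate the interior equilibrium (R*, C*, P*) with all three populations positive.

From dP/dt = 0: 0.00458C* = 0.483, so C* = 105.
From dR/dt = 0: 0.921(1 - R*/1060) = 0.00699·105, giving R* = 1060·(1 - 0.8) = 212.
From dC/dt = 0: 0.00119·212 - 0.131 = 0.0201P*, so P* = 0.121/0.0201 = 6.01.

R* ≈ 212, C* ≈ 105, P* ≈ 6.01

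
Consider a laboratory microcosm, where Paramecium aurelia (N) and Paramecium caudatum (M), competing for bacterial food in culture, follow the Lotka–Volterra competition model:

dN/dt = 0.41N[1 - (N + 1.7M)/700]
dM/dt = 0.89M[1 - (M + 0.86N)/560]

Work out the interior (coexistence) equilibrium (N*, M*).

Setting both brackets to zero gives the nullclines N + 1.7M = 700 and 0.86N + M = 560.
Substituting M = 560 - 0.86N into the first: N(1 - 1.7·0.86) = 700 - 1.7·560.
So N* = -252/-0.462 = 545, and then M* = 560 - 0.86·545 = 90.9.

N* ≈ 545, M* ≈ 90.9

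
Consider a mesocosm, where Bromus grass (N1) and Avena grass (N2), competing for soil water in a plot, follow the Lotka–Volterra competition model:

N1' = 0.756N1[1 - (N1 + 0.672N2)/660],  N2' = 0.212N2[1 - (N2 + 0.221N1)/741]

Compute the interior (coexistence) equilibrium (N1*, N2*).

N1* ≈ 190, N2* ≈ 699

Setting both brackets to zero gives the nullclines N1 + 0.672N2 = 660 and 0.221N1 + N2 = 741.
Substituting N2 = 741 - 0.221N1 into the first: N1(1 - 0.672·0.221) = 660 - 0.672·741.
So N1* = 162/0.851 = 190, and then N2* = 741 - 0.221·190 = 699.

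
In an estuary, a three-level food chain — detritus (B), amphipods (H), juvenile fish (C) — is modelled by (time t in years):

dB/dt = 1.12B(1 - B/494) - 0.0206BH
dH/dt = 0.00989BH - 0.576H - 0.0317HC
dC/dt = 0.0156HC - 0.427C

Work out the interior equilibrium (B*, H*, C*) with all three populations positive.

From dC/dt = 0: 0.0156H* = 0.427, so H* = 27.4.
From dB/dt = 0: 1.12(1 - B*/494) = 0.0206·27.4, giving B* = 494·(1 - 0.503) = 245.
From dH/dt = 0: 0.00989·245 - 0.576 = 0.0317C*, so C* = 1.85/0.0317 = 58.4.

B* ≈ 245, H* ≈ 27.4, C* ≈ 58.4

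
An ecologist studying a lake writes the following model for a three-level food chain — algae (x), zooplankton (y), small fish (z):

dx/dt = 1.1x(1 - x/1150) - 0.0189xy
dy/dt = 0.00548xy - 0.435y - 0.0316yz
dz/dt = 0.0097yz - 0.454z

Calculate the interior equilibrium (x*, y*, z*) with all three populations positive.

From dz/dt = 0: 0.0097y* = 0.454, so y* = 46.8.
From dx/dt = 0: 1.1(1 - x*/1150) = 0.0189·46.8, giving x* = 1150·(1 - 0.804) = 225.
From dy/dt = 0: 0.00548·225 - 0.435 = 0.0316z*, so z* = 0.799/0.0316 = 25.3.

x* ≈ 225, y* ≈ 46.8, z* ≈ 25.3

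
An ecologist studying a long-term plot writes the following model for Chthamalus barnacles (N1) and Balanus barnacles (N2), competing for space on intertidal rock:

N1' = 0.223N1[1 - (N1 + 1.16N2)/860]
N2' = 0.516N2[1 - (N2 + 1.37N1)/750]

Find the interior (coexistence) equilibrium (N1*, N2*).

N1* ≈ 17, N2* ≈ 727

Setting both brackets to zero gives the nullclines N1 + 1.16N2 = 860 and 1.37N1 + N2 = 750.
Substituting N2 = 750 - 1.37N1 into the first: N1(1 - 1.16·1.37) = 860 - 1.16·750.
So N1* = -10/-0.589 = 17, and then N2* = 750 - 1.37·17 = 727.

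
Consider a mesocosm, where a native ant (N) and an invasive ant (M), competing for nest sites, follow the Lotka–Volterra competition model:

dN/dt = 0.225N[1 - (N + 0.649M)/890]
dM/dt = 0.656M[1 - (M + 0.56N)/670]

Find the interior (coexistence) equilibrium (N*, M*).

Setting both brackets to zero gives the nullclines N + 0.649M = 890 and 0.56N + M = 670.
Substituting M = 670 - 0.56N into the first: N(1 - 0.649·0.56) = 890 - 0.649·670.
So N* = 455/0.637 = 715, and then M* = 670 - 0.56·715 = 270.

N* ≈ 715, M* ≈ 270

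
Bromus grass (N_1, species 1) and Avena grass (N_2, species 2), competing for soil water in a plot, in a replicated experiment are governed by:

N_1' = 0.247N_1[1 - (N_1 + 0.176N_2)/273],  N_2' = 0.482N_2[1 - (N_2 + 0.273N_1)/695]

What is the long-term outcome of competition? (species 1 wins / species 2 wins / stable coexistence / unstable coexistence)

Compare the nullcline intercepts: K1/α12 = 273/0.176 = 1550 > K2 = 695; K2/α21 = 695/0.273 = 2550 > K1 = 273.
Since both inequalities hold, each species can invade when rare, so the interior equilibrium is stable.

stable coexistence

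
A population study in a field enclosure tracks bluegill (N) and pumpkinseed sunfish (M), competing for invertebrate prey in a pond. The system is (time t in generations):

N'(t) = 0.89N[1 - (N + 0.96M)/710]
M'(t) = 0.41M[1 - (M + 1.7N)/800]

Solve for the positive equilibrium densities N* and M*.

N* ≈ 91.8, M* ≈ 644

Setting both brackets to zero gives the nullclines N + 0.96M = 710 and 1.7N + M = 800.
Substituting M = 800 - 1.7N into the first: N(1 - 0.96·1.7) = 710 - 0.96·800.
So N* = -58/-0.632 = 91.8, and then M* = 800 - 1.7·91.8 = 644.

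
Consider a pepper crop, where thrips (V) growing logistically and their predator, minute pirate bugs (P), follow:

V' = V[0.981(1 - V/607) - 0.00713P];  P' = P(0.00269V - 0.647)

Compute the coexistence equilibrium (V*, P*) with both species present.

V* ≈ 241, P* ≈ 83.1

From dP/dt = 0 with P > 0: 0.00269V* = 0.647, so V* = 241.
Substitute into dV/dt = 0: 0.981(1 - 241/607) = 0.00713P*.
The bracket is 0.604, giving P* = 0.592/0.00713 = 83.1.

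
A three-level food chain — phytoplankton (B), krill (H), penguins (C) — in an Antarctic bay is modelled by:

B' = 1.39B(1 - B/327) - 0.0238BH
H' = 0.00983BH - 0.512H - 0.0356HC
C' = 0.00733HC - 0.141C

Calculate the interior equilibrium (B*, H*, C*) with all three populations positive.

B* ≈ 219, H* ≈ 19.2, C* ≈ 46.2

From dC/dt = 0: 0.00733H* = 0.141, so H* = 19.2.
From dB/dt = 0: 1.39(1 - B*/327) = 0.0238·19.2, giving B* = 327·(1 - 0.329) = 219.
From dH/dt = 0: 0.00983·219 - 0.512 = 0.0356C*, so C* = 1.64/0.0356 = 46.2.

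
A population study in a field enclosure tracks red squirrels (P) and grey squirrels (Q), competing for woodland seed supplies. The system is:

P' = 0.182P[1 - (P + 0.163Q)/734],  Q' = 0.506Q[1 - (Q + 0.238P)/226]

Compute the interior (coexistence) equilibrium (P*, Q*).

P* ≈ 725, Q* ≈ 53.4

Setting both brackets to zero gives the nullclines P + 0.163Q = 734 and 0.238P + Q = 226.
Substituting Q = 226 - 0.238P into the first: P(1 - 0.163·0.238) = 734 - 0.163·226.
So P* = 697/0.961 = 725, and then Q* = 226 - 0.238·725 = 53.4.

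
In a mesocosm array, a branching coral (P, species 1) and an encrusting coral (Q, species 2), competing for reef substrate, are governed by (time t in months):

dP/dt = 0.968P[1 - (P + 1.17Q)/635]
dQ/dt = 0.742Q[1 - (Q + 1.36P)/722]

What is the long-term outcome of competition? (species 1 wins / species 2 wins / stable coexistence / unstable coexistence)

unstable coexistence (outcome depends on initial conditions)

Compare the nullcline intercepts: K1/α12 = 635/1.17 = 543 < K2 = 722; K2/α21 = 722/1.36 = 531 < K1 = 635.
Since both are reversed, neither can invade when rare; the interior point is a saddle.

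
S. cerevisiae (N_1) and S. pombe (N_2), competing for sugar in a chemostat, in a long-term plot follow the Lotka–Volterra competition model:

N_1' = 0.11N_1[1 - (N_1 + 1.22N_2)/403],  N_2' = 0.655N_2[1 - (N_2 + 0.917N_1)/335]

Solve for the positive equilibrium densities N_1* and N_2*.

N_1* ≈ 48, N_2* ≈ 291

Setting both brackets to zero gives the nullclines N_1 + 1.22N_2 = 403 and 0.917N_1 + N_2 = 335.
Substituting N_2 = 335 - 0.917N_1 into the first: N_1(1 - 1.22·0.917) = 403 - 1.22·335.
So N_1* = -5.7/-0.119 = 48, and then N_2* = 335 - 0.917·48 = 291.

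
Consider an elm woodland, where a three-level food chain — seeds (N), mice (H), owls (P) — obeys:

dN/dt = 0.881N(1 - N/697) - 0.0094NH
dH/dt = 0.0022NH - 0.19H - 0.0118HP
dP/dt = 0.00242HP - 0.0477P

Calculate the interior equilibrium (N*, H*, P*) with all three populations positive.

N* ≈ 550, H* ≈ 19.7, P* ≈ 86.5

From dP/dt = 0: 0.00242H* = 0.0477, so H* = 19.7.
From dN/dt = 0: 0.881(1 - N*/697) = 0.0094·19.7, giving N* = 697·(1 - 0.21) = 550.
From dH/dt = 0: 0.0022·550 - 0.19 = 0.0118P*, so P* = 1.02/0.0118 = 86.5.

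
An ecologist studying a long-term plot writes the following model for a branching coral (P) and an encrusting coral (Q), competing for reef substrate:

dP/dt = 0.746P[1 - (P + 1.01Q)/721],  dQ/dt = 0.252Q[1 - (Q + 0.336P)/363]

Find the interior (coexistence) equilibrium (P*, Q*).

Setting both brackets to zero gives the nullclines P + 1.01Q = 721 and 0.336P + Q = 363.
Substituting Q = 363 - 0.336P into the first: P(1 - 1.01·0.336) = 721 - 1.01·363.
So P* = 354/0.661 = 536, and then Q* = 363 - 0.336·536 = 183.

P* ≈ 536, Q* ≈ 183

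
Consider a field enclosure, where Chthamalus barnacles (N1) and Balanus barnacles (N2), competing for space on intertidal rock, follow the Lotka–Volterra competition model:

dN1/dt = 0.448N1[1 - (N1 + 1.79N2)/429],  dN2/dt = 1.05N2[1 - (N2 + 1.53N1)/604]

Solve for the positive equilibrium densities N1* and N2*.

Setting both brackets to zero gives the nullclines N1 + 1.79N2 = 429 and 1.53N1 + N2 = 604.
Substituting N2 = 604 - 1.53N1 into the first: N1(1 - 1.79·1.53) = 429 - 1.79·604.
So N1* = -652/-1.74 = 375, and then N2* = 604 - 1.53·375 = 30.1.

N1* ≈ 375, N2* ≈ 30.1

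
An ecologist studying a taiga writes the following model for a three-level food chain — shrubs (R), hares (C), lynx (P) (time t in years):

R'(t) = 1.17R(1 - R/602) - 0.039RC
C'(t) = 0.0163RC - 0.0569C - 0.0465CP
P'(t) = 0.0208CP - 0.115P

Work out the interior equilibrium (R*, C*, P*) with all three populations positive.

From dP/dt = 0: 0.0208C* = 0.115, so C* = 5.53.
From dR/dt = 0: 1.17(1 - R*/602) = 0.039·5.53, giving R* = 602·(1 - 0.184) = 491.
From dC/dt = 0: 0.0163·491 - 0.0569 = 0.0465P*, so P* = 7.95/0.0465 = 171.

R* ≈ 491, C* ≈ 5.53, P* ≈ 171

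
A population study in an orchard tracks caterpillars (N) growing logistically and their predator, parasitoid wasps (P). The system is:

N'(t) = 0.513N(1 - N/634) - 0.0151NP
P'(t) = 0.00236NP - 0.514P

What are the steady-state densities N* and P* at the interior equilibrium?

N* ≈ 218, P* ≈ 22.3

From dP/dt = 0 with P > 0: 0.00236N* = 0.514, so N* = 218.
Substitute into dN/dt = 0: 0.513(1 - 218/634) = 0.0151P*.
The bracket is 0.656, giving P* = 0.337/0.0151 = 22.3.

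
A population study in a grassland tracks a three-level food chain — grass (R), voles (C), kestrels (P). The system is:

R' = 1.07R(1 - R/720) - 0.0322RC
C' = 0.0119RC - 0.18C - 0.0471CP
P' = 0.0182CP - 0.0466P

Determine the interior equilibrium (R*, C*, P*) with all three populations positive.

From dP/dt = 0: 0.0182C* = 0.0466, so C* = 2.56.
From dR/dt = 0: 1.07(1 - R*/720) = 0.0322·2.56, giving R* = 720·(1 - 0.0771) = 665.
From dC/dt = 0: 0.0119·665 - 0.18 = 0.0471P*, so P* = 7.73/0.0471 = 164.

R* ≈ 665, C* ≈ 2.56, P* ≈ 164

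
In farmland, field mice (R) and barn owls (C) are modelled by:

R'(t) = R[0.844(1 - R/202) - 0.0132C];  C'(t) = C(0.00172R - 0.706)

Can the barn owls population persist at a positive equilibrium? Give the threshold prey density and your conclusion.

Threshold R = 410; K < 410, so no, the predator goes extinct.

The predator equation gives dC/dt > 0 only when R > 0.706/0.00172 = 410.
Without the predator, R → K = 202. Since 202 < 410, the predator cannot invade.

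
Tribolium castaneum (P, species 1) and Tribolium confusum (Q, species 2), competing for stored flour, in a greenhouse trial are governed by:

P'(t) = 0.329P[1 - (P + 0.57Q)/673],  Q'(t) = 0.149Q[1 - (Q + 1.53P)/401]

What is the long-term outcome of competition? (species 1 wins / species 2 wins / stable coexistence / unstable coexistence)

Compare the nullcline intercepts: K1/α12 = 673/0.57 = 1180 > K2 = 401; K2/α21 = 401/1.53 = 262 < K1 = 673.
Since the inequalities point opposite ways, species 1 can invade but species 2 cannot.

species 1 excludes species 2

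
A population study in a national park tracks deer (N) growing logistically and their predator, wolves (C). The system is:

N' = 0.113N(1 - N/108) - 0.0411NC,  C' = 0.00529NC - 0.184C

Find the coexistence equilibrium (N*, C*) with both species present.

From dC/dt = 0 with C > 0: 0.00529N* = 0.184, so N* = 34.8.
Substitute into dN/dt = 0: 0.113(1 - 34.8/108) = 0.0411C*.
The bracket is 0.678, giving C* = 0.0766/0.0411 = 1.86.

N* ≈ 34.8, C* ≈ 1.86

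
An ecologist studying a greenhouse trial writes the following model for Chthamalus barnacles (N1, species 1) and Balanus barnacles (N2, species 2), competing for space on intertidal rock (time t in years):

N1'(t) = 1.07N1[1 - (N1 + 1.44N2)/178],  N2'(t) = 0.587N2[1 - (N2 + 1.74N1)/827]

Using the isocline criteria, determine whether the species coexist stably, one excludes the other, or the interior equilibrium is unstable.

Compare the nullcline intercepts: K1/α12 = 178/1.44 = 124 < K2 = 827; K2/α21 = 827/1.74 = 475 > K1 = 178.
Since the inequalities point opposite ways, species 2 can invade but species 1 cannot.

species 2 excludes species 1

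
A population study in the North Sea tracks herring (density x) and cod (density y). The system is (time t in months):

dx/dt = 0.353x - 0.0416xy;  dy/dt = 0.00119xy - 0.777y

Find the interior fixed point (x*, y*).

x* ≈ 653, y* ≈ 8.49

Set dy/dt = 0 with y > 0: 0.00119x - 0.777 = 0, so x* = 0.777/0.00119 = 653.
Set dx/dt = 0 with x > 0: 0.353 - 0.0416y = 0, so y* = 0.353/0.0416 = 8.49.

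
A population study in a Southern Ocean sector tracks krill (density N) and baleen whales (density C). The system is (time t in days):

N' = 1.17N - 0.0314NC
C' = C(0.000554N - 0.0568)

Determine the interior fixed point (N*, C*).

Set dC/dt = 0 with C > 0: 0.000554N - 0.0568 = 0, so N* = 0.0568/0.000554 = 103.
Set dN/dt = 0 with N > 0: 1.17 - 0.0314C = 0, so C* = 1.17/0.0314 = 37.3.

N* ≈ 103, C* ≈ 37.3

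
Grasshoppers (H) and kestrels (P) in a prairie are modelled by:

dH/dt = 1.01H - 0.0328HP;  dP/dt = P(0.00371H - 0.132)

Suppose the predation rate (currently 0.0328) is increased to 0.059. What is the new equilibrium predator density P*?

At the interior fixed point, setting dH/dt = 0 with H > 0 fixes P* = (prey growth rate)/(HP coefficient) — independent of the other coefficients.
With the change, P* = 1.01/0.059 = 17.1; it falls from 30.8.

P* ≈ 17.1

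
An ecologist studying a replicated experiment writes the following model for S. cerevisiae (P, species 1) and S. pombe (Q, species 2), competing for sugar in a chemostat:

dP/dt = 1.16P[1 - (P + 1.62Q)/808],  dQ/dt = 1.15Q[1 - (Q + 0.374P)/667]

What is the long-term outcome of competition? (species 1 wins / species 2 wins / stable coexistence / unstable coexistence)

species 2 excludes species 1

Compare the nullcline intercepts: K1/α12 = 808/1.62 = 499 < K2 = 667; K2/α21 = 667/0.374 = 1780 > K1 = 808.
Since the inequalities point opposite ways, species 2 can invade but species 1 cannot.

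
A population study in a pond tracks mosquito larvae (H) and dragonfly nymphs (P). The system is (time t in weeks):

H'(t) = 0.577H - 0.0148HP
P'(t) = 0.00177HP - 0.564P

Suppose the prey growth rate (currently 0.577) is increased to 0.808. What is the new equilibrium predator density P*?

At the interior fixed point, setting dH/dt = 0 with H > 0 fixes P* = (prey growth rate)/(HP coefficient) — independent of the other coefficients.
With the change, P* = 0.808/0.0148 = 54.6; it rises from 39.

P* ≈ 54.6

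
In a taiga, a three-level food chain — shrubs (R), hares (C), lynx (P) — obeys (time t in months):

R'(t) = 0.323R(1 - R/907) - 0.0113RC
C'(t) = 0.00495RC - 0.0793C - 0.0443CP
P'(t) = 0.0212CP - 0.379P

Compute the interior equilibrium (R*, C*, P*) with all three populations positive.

From dP/dt = 0: 0.0212C* = 0.379, so C* = 17.9.
From dR/dt = 0: 0.323(1 - R*/907) = 0.0113·17.9, giving R* = 907·(1 - 0.625) = 340.
From dC/dt = 0: 0.00495·340 - 0.0793 = 0.0443P*, so P* = 1.6/0.0443 = 36.2.

R* ≈ 340, C* ≈ 17.9, P* ≈ 36.2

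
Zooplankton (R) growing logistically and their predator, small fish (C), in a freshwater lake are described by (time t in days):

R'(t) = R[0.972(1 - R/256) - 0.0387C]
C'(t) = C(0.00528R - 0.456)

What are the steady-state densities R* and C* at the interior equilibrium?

From dC/dt = 0 with C > 0: 0.00528R* = 0.456, so R* = 86.4.
Substitute into dR/dt = 0: 0.972(1 - 86.4/256) = 0.0387C*.
The bracket is 0.663, giving C* = 0.644/0.0387 = 16.6.

R* ≈ 86.4, C* ≈ 16.6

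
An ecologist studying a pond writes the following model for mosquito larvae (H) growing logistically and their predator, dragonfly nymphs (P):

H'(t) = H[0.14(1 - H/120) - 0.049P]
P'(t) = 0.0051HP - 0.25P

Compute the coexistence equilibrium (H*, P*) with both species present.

H* ≈ 49, P* ≈ 1.69

From dP/dt = 0 with P > 0: 0.0051H* = 0.25, so H* = 49.
Substitute into dH/dt = 0: 0.14(1 - 49/120) = 0.049P*.
The bracket is 0.592, giving P* = 0.0828/0.049 = 1.69.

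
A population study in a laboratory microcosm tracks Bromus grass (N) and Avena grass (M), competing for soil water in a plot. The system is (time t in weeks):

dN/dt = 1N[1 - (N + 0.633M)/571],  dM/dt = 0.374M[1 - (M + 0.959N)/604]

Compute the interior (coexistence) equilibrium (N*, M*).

Setting both brackets to zero gives the nullclines N + 0.633M = 571 and 0.959N + M = 604.
Substituting M = 604 - 0.959N into the first: N(1 - 0.633·0.959) = 571 - 0.633·604.
So N* = 189/0.393 = 480, and then M* = 604 - 0.959·480 = 144.

N* ≈ 480, M* ≈ 144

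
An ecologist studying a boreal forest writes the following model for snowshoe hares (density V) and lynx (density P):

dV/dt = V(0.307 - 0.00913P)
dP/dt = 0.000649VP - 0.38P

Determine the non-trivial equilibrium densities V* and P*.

Set dP/dt = 0 with P > 0: 0.000649V - 0.38 = 0, so V* = 0.38/0.000649 = 586.
Set dV/dt = 0 with V > 0: 0.307 - 0.00913P = 0, so P* = 0.307/0.00913 = 33.6.

V* ≈ 586, P* ≈ 33.6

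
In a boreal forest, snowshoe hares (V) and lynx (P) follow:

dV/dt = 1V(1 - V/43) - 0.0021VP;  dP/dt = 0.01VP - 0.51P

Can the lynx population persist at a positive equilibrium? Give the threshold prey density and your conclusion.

The predator equation gives dP/dt > 0 only when V > 0.51/0.01 = 51.
Without the predator, V → K = 43. Since 43 < 51, the predator cannot invade.

Threshold V = 51; K < 51, so no, the predator goes extinct.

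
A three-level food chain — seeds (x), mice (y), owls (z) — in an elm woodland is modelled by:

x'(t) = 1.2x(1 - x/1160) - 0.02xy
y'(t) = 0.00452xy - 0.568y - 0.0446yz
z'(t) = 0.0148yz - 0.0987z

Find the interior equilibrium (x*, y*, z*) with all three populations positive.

x* ≈ 1030, y* ≈ 6.67, z* ≈ 91.8

From dz/dt = 0: 0.0148y* = 0.0987, so y* = 6.67.
From dx/dt = 0: 1.2(1 - x*/1160) = 0.02·6.67, giving x* = 1160·(1 - 0.111) = 1030.
From dy/dt = 0: 0.00452·1030 - 0.568 = 0.0446z*, so z* = 4.09/0.0446 = 91.8.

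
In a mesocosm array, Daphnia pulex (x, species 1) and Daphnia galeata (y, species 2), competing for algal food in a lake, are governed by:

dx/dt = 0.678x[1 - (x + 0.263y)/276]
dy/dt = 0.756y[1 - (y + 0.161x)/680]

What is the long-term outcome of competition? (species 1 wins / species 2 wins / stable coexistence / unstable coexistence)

Compare the nullcline intercepts: K1/α12 = 276/0.263 = 1050 > K2 = 680; K2/α21 = 680/0.161 = 4220 > K1 = 276.
Since both inequalities hold, each species can invade when rare, so the interior equilibrium is stable.

stable coexistence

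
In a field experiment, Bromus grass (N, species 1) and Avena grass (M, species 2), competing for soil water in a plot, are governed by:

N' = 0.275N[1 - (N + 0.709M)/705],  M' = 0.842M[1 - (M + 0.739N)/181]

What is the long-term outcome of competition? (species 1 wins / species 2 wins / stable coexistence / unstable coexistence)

Compare the nullcline intercepts: K1/α12 = 705/0.709 = 994 > K2 = 181; K2/α21 = 181/0.739 = 245 < K1 = 705.
Since the inequalities point opposite ways, species 1 can invade but species 2 cannot.

species 1 excludes species 2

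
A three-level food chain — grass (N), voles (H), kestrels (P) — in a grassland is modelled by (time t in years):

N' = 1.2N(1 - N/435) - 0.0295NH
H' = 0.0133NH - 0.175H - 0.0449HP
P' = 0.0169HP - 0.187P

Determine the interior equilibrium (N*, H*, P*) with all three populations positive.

From dP/dt = 0: 0.0169H* = 0.187, so H* = 11.1.
From dN/dt = 0: 1.2(1 - N*/435) = 0.0295·11.1, giving N* = 435·(1 - 0.272) = 317.
From dH/dt = 0: 0.0133·317 - 0.175 = 0.0449P*, so P* = 4.04/0.0449 = 89.9.

N* ≈ 317, H* ≈ 11.1, P* ≈ 89.9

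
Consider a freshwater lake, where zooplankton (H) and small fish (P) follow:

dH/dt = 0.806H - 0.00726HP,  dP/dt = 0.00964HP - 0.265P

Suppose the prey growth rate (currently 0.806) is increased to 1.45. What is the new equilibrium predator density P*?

P* ≈ 200

At the interior fixed point, setting dH/dt = 0 with H > 0 fixes P* = (prey growth rate)/(HP coefficient) — independent of the other coefficients.
With the change, P* = 1.45/0.00726 = 200; it rises from 111.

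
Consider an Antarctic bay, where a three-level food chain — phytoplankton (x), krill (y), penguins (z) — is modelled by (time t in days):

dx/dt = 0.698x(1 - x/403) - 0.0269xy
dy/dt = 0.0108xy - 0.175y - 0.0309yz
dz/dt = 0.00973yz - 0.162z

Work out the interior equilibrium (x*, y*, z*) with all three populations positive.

From dz/dt = 0: 0.00973y* = 0.162, so y* = 16.6.
From dx/dt = 0: 0.698(1 - x*/403) = 0.0269·16.6, giving x* = 403·(1 - 0.642) = 144.
From dy/dt = 0: 0.0108·144 - 0.175 = 0.0309z*, so z* = 1.38/0.0309 = 44.8.

x* ≈ 144, y* ≈ 16.6, z* ≈ 44.8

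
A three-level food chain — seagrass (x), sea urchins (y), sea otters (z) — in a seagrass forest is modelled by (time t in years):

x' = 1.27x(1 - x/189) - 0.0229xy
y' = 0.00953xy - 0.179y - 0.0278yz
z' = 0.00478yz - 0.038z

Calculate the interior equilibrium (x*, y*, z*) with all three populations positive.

From dz/dt = 0: 0.00478y* = 0.038, so y* = 7.95.
From dx/dt = 0: 1.27(1 - x*/189) = 0.0229·7.95, giving x* = 189·(1 - 0.143) = 162.
From dy/dt = 0: 0.00953·162 - 0.179 = 0.0278z*, so z* = 1.36/0.0278 = 49.1.

x* ≈ 162, y* ≈ 7.95, z* ≈ 49.1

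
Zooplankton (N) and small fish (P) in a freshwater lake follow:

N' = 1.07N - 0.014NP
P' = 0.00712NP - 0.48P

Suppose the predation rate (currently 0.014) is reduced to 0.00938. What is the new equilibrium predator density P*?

P* ≈ 114

At the interior fixed point, setting dN/dt = 0 with N > 0 fixes P* = (prey growth rate)/(NP coefficient) — independent of the other coefficients.
With the change, P* = 1.07/0.00938 = 114; it rises from 76.4.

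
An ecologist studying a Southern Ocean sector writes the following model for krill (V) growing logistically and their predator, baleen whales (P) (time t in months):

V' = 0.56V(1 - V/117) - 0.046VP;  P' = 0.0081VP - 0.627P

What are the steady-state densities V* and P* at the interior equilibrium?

V* ≈ 77.4, P* ≈ 4.12

From dP/dt = 0 with P > 0: 0.0081V* = 0.627, so V* = 77.4.
Substitute into dV/dt = 0: 0.56(1 - 77.4/117) = 0.046P*.
The bracket is 0.338, giving P* = 0.19/0.046 = 4.12.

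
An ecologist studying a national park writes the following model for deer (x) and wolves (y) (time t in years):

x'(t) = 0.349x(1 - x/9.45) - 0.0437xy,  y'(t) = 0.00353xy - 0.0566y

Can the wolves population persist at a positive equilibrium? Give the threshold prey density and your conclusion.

The predator equation gives dy/dt > 0 only when x > 0.0566/0.00353 = 16.
Without the predator, x → K = 9.45. Since 9.45 < 16, the predator cannot invade.

Threshold x = 16; K < 16, so no, the predator goes extinct.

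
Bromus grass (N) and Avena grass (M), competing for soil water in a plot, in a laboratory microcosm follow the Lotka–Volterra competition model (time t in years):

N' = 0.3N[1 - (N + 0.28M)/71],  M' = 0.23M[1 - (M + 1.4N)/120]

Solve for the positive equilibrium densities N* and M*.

N* ≈ 61.5, M* ≈ 33.9

Setting both brackets to zero gives the nullclines N + 0.28M = 71 and 1.4N + M = 120.
Substituting M = 120 - 1.4N into the first: N(1 - 0.28·1.4) = 71 - 0.28·120.
So N* = 37.4/0.608 = 61.5, and then M* = 120 - 1.4·61.5 = 33.9.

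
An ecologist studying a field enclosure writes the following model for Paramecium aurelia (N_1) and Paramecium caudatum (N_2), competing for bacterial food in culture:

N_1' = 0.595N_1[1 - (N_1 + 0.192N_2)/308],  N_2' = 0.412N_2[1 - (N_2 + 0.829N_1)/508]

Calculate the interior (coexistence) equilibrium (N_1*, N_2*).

N_1* ≈ 250, N_2* ≈ 300

Setting both brackets to zero gives the nullclines N_1 + 0.192N_2 = 308 and 0.829N_1 + N_2 = 508.
Substituting N_2 = 508 - 0.829N_1 into the first: N_1(1 - 0.192·0.829) = 308 - 0.192·508.
So N_1* = 210/0.841 = 250, and then N_2* = 508 - 0.829·250 = 300.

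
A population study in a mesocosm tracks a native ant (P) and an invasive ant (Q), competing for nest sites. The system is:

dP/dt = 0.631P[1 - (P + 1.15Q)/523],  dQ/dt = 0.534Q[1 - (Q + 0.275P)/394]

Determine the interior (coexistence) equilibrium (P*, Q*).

P* ≈ 102, Q* ≈ 366

Setting both brackets to zero gives the nullclines P + 1.15Q = 523 and 0.275P + Q = 394.
Substituting Q = 394 - 0.275P into the first: P(1 - 1.15·0.275) = 523 - 1.15·394.
So P* = 69.9/0.684 = 102, and then Q* = 394 - 0.275·102 = 366.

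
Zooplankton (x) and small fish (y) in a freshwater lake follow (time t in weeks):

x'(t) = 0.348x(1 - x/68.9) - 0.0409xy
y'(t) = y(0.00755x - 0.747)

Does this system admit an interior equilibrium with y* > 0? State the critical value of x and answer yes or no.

The predator equation gives dy/dt > 0 only when x > 0.747/0.00755 = 98.9.
Without the predator, x → K = 68.9. Since 68.9 < 98.9, the predator cannot invade.

Threshold x = 98.9; K < 98.9, so no, the predator goes extinct.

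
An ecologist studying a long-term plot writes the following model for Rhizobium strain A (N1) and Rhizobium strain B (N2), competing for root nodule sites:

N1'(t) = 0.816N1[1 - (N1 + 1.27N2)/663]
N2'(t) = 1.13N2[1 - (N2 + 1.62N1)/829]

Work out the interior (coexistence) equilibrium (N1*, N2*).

Setting both brackets to zero gives the nullclines N1 + 1.27N2 = 663 and 1.62N1 + N2 = 829.
Substituting N2 = 829 - 1.62N1 into the first: N1(1 - 1.27·1.62) = 663 - 1.27·829.
So N1* = -390/-1.06 = 369, and then N2* = 829 - 1.62·369 = 232.

N1* ≈ 369, N2* ≈ 232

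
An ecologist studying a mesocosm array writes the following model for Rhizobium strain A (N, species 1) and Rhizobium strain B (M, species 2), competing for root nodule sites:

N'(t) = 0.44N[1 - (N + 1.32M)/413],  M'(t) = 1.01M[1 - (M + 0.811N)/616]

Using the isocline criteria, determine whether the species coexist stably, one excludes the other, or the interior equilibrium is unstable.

species 2 excludes species 1

Compare the nullcline intercepts: K1/α12 = 413/1.32 = 313 < K2 = 616; K2/α21 = 616/0.811 = 760 > K1 = 413.
Since the inequalities point opposite ways, species 2 can invade but species 1 cannot.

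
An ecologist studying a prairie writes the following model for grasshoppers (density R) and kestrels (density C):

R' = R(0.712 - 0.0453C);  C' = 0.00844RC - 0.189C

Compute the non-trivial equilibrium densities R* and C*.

R* ≈ 22.4, C* ≈ 15.7

Set dC/dt = 0 with C > 0: 0.00844R - 0.189 = 0, so R* = 0.189/0.00844 = 22.4.
Set dR/dt = 0 with R > 0: 0.712 - 0.0453C = 0, so C* = 0.712/0.0453 = 15.7.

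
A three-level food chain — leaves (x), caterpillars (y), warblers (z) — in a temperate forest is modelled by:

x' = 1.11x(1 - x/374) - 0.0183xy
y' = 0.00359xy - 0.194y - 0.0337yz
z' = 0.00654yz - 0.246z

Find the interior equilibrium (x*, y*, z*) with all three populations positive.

x* ≈ 142, y* ≈ 37.6, z* ≈ 9.38

From dz/dt = 0: 0.00654y* = 0.246, so y* = 37.6.
From dx/dt = 0: 1.11(1 - x*/374) = 0.0183·37.6, giving x* = 374·(1 - 0.62) = 142.
From dy/dt = 0: 0.00359·142 - 0.194 = 0.0337z*, so z* = 0.316/0.0337 = 9.38.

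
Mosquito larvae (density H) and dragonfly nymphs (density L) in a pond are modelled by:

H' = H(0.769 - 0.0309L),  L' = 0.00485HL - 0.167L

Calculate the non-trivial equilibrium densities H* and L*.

Set dL/dt = 0 with L > 0: 0.00485H - 0.167 = 0, so H* = 0.167/0.00485 = 34.4.
Set dH/dt = 0 with H > 0: 0.769 - 0.0309L = 0, so L* = 0.769/0.0309 = 24.9.

H* ≈ 34.4, L* ≈ 24.9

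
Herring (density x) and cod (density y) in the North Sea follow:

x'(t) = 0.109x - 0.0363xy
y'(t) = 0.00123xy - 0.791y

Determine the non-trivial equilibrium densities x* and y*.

Set dy/dt = 0 with y > 0: 0.00123x - 0.791 = 0, so x* = 0.791/0.00123 = 643.
Set dx/dt = 0 with x > 0: 0.109 - 0.0363y = 0, so y* = 0.109/0.0363 = 3.

x* ≈ 643, y* ≈ 3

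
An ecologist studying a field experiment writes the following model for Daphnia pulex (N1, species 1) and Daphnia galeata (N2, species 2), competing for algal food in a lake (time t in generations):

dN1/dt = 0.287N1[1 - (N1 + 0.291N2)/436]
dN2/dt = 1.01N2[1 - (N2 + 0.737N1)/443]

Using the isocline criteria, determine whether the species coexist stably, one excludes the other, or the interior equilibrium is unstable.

Compare the nullcline intercepts: K1/α12 = 436/0.291 = 1500 > K2 = 443; K2/α21 = 443/0.737 = 601 > K1 = 436.
Since both inequalities hold, each species can invade when rare, so the interior equilibrium is stable.

stable coexistence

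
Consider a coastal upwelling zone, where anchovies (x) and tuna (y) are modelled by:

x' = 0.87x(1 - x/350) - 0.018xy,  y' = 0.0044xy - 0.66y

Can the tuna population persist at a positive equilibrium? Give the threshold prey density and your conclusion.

The predator equation gives dy/dt > 0 only when x > 0.66/0.0044 = 150.
Without the predator, x → K = 350. Since 350 > 150, the predator can invade and persist.

Threshold x = 150; K > 150, so yes, the predator persists.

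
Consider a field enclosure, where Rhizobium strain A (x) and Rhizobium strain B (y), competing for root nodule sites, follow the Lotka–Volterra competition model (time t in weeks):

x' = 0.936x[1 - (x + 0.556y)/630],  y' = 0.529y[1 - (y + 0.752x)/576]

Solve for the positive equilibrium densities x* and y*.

Setting both brackets to zero gives the nullclines x + 0.556y = 630 and 0.752x + y = 576.
Substituting y = 576 - 0.752x into the first: x(1 - 0.556·0.752) = 630 - 0.556·576.
So x* = 310/0.582 = 532, and then y* = 576 - 0.752·532 = 176.

x* ≈ 532, y* ≈ 176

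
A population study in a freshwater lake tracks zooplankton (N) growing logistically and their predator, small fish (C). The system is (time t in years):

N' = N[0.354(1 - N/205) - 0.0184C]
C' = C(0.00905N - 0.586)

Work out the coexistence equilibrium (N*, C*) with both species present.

N* ≈ 64.8, C* ≈ 13.2

From dC/dt = 0 with C > 0: 0.00905N* = 0.586, so N* = 64.8.
Substitute into dN/dt = 0: 0.354(1 - 64.8/205) = 0.0184C*.
The bracket is 0.684, giving C* = 0.242/0.0184 = 13.2.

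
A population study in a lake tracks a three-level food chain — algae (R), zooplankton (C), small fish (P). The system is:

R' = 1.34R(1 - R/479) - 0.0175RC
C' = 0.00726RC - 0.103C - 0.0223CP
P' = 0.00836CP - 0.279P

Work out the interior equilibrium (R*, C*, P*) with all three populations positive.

From dP/dt = 0: 0.00836C* = 0.279, so C* = 33.4.
From dR/dt = 0: 1.34(1 - R*/479) = 0.0175·33.4, giving R* = 479·(1 - 0.436) = 270.
From dC/dt = 0: 0.00726·270 - 0.103 = 0.0223P*, so P* = 1.86/0.0223 = 83.4.

R* ≈ 270, C* ≈ 33.4, P* ≈ 83.4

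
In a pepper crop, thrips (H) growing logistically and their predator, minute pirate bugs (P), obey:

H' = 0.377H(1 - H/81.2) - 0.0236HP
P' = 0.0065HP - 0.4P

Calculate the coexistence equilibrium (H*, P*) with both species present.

From dP/dt = 0 with P > 0: 0.0065H* = 0.4, so H* = 61.5.
Substitute into dH/dt = 0: 0.377(1 - 61.5/81.2) = 0.0236P*.
The bracket is 0.242, giving P* = 0.0913/0.0236 = 3.87.

H* ≈ 61.5, P* ≈ 3.87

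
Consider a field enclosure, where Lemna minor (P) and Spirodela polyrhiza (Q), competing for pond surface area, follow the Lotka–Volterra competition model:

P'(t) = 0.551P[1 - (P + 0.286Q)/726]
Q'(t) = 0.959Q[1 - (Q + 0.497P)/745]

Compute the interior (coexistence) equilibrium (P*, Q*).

Setting both brackets to zero gives the nullclines P + 0.286Q = 726 and 0.497P + Q = 745.
Substituting Q = 745 - 0.497P into the first: P(1 - 0.286·0.497) = 726 - 0.286·745.
So P* = 513/0.858 = 598, and then Q* = 745 - 0.497·598 = 448.

P* ≈ 598, Q* ≈ 448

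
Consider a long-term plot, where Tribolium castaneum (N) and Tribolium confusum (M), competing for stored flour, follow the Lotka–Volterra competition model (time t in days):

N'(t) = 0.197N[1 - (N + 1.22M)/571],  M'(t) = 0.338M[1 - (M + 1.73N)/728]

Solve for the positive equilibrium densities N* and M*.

Setting both brackets to zero gives the nullclines N + 1.22M = 571 and 1.73N + M = 728.
Substituting M = 728 - 1.73N into the first: N(1 - 1.22·1.73) = 571 - 1.22·728.
So N* = -317/-1.11 = 286, and then M* = 728 - 1.73·286 = 234.

N* ≈ 286, M* ≈ 234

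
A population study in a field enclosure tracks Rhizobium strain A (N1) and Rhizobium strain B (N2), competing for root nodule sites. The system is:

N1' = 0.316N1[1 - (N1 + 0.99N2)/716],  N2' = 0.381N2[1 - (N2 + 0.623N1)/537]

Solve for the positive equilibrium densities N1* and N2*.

Setting both brackets to zero gives the nullclines N1 + 0.99N2 = 716 and 0.623N1 + N2 = 537.
Substituting N2 = 537 - 0.623N1 into the first: N1(1 - 0.99·0.623) = 716 - 0.99·537.
So N1* = 184/0.383 = 481, and then N2* = 537 - 0.623·481 = 237.

N1* ≈ 481, N2* ≈ 237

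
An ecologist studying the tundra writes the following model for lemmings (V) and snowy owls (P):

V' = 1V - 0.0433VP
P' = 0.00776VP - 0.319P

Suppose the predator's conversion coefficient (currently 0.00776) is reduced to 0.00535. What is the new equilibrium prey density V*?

V* ≈ 59.6

At the interior fixed point, setting dP/dt = 0 with P > 0 fixes V* = (predator death rate)/(VP coefficient) — independent of the other coefficients.
With the change, V* = 0.319/0.00535 = 59.6; it rises from 41.1.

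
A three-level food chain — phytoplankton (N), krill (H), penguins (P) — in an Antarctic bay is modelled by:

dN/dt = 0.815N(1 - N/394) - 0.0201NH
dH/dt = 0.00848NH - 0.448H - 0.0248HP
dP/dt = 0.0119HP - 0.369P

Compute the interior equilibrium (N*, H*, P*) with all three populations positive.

N* ≈ 92.7, H* ≈ 31, P* ≈ 13.6

From dP/dt = 0: 0.0119H* = 0.369, so H* = 31.
From dN/dt = 0: 0.815(1 - N*/394) = 0.0201·31, giving N* = 394·(1 - 0.765) = 92.7.
From dH/dt = 0: 0.00848·92.7 - 0.448 = 0.0248P*, so P* = 0.338/0.0248 = 13.6.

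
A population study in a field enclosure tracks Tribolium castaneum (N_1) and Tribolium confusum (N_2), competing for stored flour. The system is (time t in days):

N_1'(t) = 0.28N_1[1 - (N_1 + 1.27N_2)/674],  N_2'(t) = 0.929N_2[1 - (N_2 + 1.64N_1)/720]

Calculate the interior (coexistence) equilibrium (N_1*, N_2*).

Setting both brackets to zero gives the nullclines N_1 + 1.27N_2 = 674 and 1.64N_1 + N_2 = 720.
Substituting N_2 = 720 - 1.64N_1 into the first: N_1(1 - 1.27·1.64) = 674 - 1.27·720.
So N_1* = -240/-1.08 = 222, and then N_2* = 720 - 1.64·222 = 356.

N_1* ≈ 222, N_2* ≈ 356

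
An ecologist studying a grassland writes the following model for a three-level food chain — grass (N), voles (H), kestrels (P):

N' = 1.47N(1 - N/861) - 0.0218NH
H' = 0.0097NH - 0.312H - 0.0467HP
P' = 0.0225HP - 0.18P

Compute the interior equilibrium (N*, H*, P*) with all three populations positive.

From dP/dt = 0: 0.0225H* = 0.18, so H* = 8.
From dN/dt = 0: 1.47(1 - N*/861) = 0.0218·8, giving N* = 861·(1 - 0.119) = 759.
From dH/dt = 0: 0.0097·759 - 0.312 = 0.0467P*, so P* = 7.05/0.0467 = 151.

N* ≈ 759, H* ≈ 8, P* ≈ 151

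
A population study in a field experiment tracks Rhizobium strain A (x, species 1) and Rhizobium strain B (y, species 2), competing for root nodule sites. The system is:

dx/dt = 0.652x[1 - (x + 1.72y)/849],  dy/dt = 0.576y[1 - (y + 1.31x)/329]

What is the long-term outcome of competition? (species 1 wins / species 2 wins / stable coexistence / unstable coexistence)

species 1 excludes species 2

Compare the nullcline intercepts: K1/α12 = 849/1.72 = 494 > K2 = 329; K2/α21 = 329/1.31 = 251 < K1 = 849.
Since the inequalities point opposite ways, species 1 can invade but species 2 cannot.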